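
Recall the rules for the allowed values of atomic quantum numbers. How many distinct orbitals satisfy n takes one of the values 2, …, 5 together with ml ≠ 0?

Work shell by shell — for each n, count the (l, ml) pairs that satisfy ml ≠ 0:
n=2 → 2; n=3 → 6; n=4 → 12; n=5 → 20.
Total orbitals: 2 + 6 + 12 + 20 = 40.

40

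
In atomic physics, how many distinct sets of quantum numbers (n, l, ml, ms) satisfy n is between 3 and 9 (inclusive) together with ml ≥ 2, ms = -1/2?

Count contributing orbitals for each principal shell:
n=3 → 1; n=4 → 3; n=5 → 6; n=6 → 10; n=7 → 15; n=8 → 21; n=9 → 28.
Orbitals: 1 + 3 + 6 + 10 + 15 + 21 + 28 = 84. With ms fixed to -1/2 there is one state per orbital, so 84 states.

84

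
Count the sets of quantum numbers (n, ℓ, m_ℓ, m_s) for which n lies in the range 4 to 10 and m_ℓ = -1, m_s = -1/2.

42

Per-shell orbital counts meeting the constraint:
n=4 → 3; n=5 → 4; n=6 → 5; n=7 → 6; n=8 → 7; n=9 → 8; n=10 → 9.
Orbitals: 3 + 4 + 5 + 6 + 7 + 8 + 9 = 42. With m_s fixed to -1/2 there is one state per orbital, so 42 states.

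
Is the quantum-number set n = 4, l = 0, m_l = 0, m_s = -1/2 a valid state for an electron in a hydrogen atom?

n = 4 is a positive integer. l = 0 satisfies 0 ≤ l ≤ n−1 = 3. m_l = 0 lies in the range −l … +l (here 0). m_s = -1/2 is one of ±1/2.
All four constraints are satisfied.

Yes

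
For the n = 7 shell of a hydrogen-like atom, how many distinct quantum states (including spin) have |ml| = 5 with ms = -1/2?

For n = 7, l ranges over 0 … 6.
The (l, ml) pairs meeting |ml| = 5 give: l=5 → 2; l=6 → 2.
Orbitals: 2 + 2 = 4. With ms fixed to a single value there is one state per orbital, giving 4 states.

4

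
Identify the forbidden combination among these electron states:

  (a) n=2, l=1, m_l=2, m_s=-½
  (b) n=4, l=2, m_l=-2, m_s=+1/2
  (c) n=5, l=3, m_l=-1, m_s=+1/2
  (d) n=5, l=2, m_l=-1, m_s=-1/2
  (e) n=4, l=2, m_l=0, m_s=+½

(a) has |m_l| = 2 > l = 1, violating −l ≤ m_l ≤ l.
The remaining sets (b), (c), (d), (e) satisfy all four rules.

(a)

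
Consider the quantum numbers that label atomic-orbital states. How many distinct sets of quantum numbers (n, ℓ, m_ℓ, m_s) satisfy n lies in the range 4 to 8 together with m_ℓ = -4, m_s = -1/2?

For each n in the range, tally the orbitals obeying m_ℓ = -4:
n=5 → 1; n=6 → 2; n=7 → 3; n=8 → 4.
Orbitals: 1 + 2 + 3 + 4 = 10. With m_s fixed to -1/2 there is one state per orbital, so 10 states.

10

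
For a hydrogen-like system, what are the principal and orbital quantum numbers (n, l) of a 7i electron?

n = 7, l = 6

The leading integer gives n = 7; the letter 'i' means l = 6.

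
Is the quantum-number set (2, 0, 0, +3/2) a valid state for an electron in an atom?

The spin quantum number for an electron can only be m_s = +1/2 or −1/2; m_s = +3/2 is not one of those.

Not allowed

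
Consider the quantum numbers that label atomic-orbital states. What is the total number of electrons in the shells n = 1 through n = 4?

Shell n has n² orbitals: 1²=1 + 2²=4 + 3²=9 + 4²=16 = 30 orbitals.
Two spin states per orbital: 2 × 30 = 60 electrons.

60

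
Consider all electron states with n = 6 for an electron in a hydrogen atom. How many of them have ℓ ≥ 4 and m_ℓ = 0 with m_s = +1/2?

2

Contributions: ℓ=4 → 1; ℓ=5 → 1.
Orbitals: 1 + 1 = 2. With m_s fixed to a single value there is one state per orbital, giving 2 states.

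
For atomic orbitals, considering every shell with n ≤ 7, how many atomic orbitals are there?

140

Total orbitals = 1² + 2² + 3² + 4² + 5² + 6² + 7² = 140.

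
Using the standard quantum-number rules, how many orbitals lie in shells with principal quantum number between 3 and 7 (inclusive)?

135

Shell n has n² orbitals: 3²=9 + 4²=16 + 5²=25 + 6²=36 + 7²=49 = 135 orbitals.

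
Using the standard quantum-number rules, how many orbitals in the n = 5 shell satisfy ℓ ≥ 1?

24

Go through ℓ = 0, …, 4 (the values permitted for n = 5).
Orbitals with ℓ ≥ 1, by ℓ: ℓ=1 → 3; ℓ=2 → 5; ℓ=3 → 7; ℓ=4 → 9.
Total orbitals: 3 + 5 + 7 + 9 = 24.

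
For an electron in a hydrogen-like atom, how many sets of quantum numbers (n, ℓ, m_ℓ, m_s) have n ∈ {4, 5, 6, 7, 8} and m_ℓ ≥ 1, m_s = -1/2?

Count contributing orbitals for each principal shell:
n=4 → 6; n=5 → 10; n=6 → 15; n=7 → 21; n=8 → 28.
Orbitals: 6 + 10 + 15 + 21 + 28 = 80. With m_s fixed to -1/2 there is one state per orbital, so 80 states.

80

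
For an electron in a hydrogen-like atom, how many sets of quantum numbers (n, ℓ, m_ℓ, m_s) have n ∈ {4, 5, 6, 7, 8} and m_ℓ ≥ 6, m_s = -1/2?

Work shell by shell — for each n, count the (ℓ, m_ℓ) pairs that satisfy m_ℓ ≥ 6:
n=7 → 1; n=8 → 3.
Orbitals: 1 + 3 = 4. With m_s fixed to -1/2 there is one state per orbital, so 4 states.

4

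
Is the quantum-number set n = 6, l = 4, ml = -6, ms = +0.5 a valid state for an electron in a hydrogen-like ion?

The magnetic quantum number must satisfy −l ≤ ml ≤ l. With l = 4, ml can only be -4, -3, -2, -1, 0, 1, 2, 3, 4, so ml = -6 is forbidden.

Not allowed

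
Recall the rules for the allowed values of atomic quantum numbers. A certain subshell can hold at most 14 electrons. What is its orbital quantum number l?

l = 3 (f)

2(2l+1) = 14 ⇒ 2l+1 = 7 ⇒ l = 3.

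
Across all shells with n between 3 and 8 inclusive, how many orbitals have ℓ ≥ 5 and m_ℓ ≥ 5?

10

Go shell by shell, enumerating (ℓ, m_ℓ) with ℓ ≥ 5 and m_ℓ ≥ 5:
n=6 → 1; n=7 → 3; n=8 → 6.
Total orbitals: 1 + 3 + 6 = 10.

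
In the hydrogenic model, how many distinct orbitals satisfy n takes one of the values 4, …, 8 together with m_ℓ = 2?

20

Per-shell orbital counts meeting the constraint:
n=4 → 2; n=5 → 3; n=6 → 4; n=7 → 5; n=8 → 6.
Total orbitals: 2 + 3 + 4 + 5 + 6 = 20.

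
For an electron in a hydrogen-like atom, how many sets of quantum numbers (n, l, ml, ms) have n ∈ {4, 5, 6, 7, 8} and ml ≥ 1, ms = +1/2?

Work shell by shell — for each n, count the (l, ml) pairs that satisfy ml ≥ 1:
n=4 → 6; n=5 → 10; n=6 → 15; n=7 → 21; n=8 → 28.
Orbitals: 6 + 10 + 15 + 21 + 28 = 80. With ms fixed to +1/2 there is one state per orbital, so 80 states.

80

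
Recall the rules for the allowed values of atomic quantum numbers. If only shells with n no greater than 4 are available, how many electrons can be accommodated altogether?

Total orbitals = 1² + 2² + 3² + 4² = 30. Doubling for spin gives 60 electrons.

60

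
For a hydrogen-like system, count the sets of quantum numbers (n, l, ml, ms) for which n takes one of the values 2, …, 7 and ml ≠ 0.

Treat each shell separately and count matching orbitals:
n=2 → 2; n=3 → 6; n=4 → 12; n=5 → 20; n=6 → 30; n=7 → 42.
Orbitals: 2 + 6 + 12 + 20 + 30 + 42 = 112. Including both spin states (ms = ±1/2) gives 2 × 112 = 224 states.

224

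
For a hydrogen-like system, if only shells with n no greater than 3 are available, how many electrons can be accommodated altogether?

28

Total orbitals = 1² + 2² + 3² = 14. Doubling for spin gives 28 electrons.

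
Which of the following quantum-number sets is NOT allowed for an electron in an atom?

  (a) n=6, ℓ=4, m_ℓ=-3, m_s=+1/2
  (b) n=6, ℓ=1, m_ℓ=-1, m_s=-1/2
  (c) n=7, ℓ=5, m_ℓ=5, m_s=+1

(c)

(c) has m_s = +1, but an electron's spin must be ±1/2.
The remaining sets (a), (b) satisfy all four rules.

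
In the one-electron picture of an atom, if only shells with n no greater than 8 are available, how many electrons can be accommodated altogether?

408

Total orbitals = 1² + 2² + 3² + 4² + 5² + 6² + 7² + 8² = 204. Doubling for spin gives 408 electrons.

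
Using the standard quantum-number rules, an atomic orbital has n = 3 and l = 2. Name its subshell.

l = 2 corresponds to the letter 'd', so the subshell is 3d.

3d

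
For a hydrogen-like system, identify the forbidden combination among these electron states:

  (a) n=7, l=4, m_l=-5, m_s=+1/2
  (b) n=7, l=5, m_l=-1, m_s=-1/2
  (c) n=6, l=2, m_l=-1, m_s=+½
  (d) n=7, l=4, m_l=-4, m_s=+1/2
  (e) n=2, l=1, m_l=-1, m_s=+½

(a)

(a) has |m_l| = 5 > l = 4, violating −l ≤ m_l ≤ l.
The remaining sets (b), (c), (d), (e) satisfy all four rules.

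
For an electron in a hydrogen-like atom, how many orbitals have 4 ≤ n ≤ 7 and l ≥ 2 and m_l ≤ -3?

20

For each n in the range, tally the orbitals obeying l ≥ 2 and m_l ≤ -3:
n=4 → 1; n=5 → 3; n=6 → 6; n=7 → 10.
Total orbitals: 1 + 3 + 6 + 10 = 20.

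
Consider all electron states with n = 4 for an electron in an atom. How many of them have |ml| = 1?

12

Go through l = 0, …, 3 (the values permitted for n = 4).
Per l-value: l=1 → 2; l=2 → 2; l=3 → 2.
Orbitals: 2 + 2 + 2 = 6. Each orbital carries two spin states, so 6 × 2 = 12 states.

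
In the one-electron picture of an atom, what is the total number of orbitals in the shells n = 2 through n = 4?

29

Shell n has n² orbitals: 2²=4 + 3²=9 + 4²=16 = 29 orbitals.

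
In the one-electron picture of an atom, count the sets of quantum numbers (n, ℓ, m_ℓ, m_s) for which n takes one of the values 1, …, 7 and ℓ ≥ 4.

124

Treat each shell separately and count matching orbitals:
n=5 → 9; n=6 → 20; n=7 → 33.
Orbitals: 9 + 20 + 33 = 62. Including both spin states (m_s = ±1/2) gives 2 × 62 = 124 states.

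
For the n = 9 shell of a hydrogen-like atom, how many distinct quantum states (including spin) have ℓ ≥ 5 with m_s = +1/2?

56

Per ℓ-value: ℓ=5 → 11; ℓ=6 → 13; ℓ=7 → 15; ℓ=8 → 17.
Orbitals: 11 + 13 + 15 + 17 = 56. With m_s fixed to a single value there is one state per orbital, giving 56 states.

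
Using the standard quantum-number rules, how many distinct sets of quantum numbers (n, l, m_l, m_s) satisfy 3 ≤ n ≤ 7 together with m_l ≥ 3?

40

Count contributing orbitals for each principal shell:
n=4 → 1; n=5 → 3; n=6 → 6; n=7 → 10.
Orbitals: 1 + 3 + 6 + 10 = 20. Including both spin states (m_s = ±1/2) gives 2 × 20 = 40 states.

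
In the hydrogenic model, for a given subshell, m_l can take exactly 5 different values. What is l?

l = 2

m_l ranges over 2l+1 integers, so 2l+1 = 5 ⇒ l = 2.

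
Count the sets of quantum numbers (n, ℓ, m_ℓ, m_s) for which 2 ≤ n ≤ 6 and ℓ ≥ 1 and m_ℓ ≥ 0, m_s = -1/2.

50

Count contributing orbitals for each principal shell:
n=2 → 2; n=3 → 5; n=4 → 9; n=5 → 14; n=6 → 20.
Orbitals: 2 + 5 + 9 + 14 + 20 = 50. With m_s fixed to -1/2 there is one state per orbital, so 50 states.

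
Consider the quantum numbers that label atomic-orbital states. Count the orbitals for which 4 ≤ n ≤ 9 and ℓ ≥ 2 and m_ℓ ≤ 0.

Work shell by shell — for each n, count the (ℓ, m_ℓ) pairs that satisfy ℓ ≥ 2 and m_ℓ ≤ 0:
n=4 → 7; n=5 → 12; n=6 → 18; n=7 → 25; n=8 → 33; n=9 → 42.
Total orbitals: 7 + 12 + 18 + 25 + 33 + 42 = 137.

137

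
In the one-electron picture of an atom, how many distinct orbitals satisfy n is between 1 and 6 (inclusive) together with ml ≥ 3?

Per-shell orbital counts meeting the constraint:
n=4 → 1; n=5 → 3; n=6 → 6.
Total orbitals: 1 + 3 + 6 = 10.

10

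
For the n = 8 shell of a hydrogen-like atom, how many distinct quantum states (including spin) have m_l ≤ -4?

Go through l = 0, …, 7 (the values permitted for n = 8).
Orbitals with m_l ≤ -4, by l: l=4 → 1; l=5 → 2; l=6 → 3; l=7 → 4.
Orbitals: 1 + 2 + 3 + 4 = 10. Each orbital carries two spin states, so 10 × 2 = 20 states.

20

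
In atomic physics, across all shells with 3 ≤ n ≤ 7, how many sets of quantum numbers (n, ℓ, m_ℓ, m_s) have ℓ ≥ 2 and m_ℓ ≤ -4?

Per-shell orbital counts meeting the constraint:
n=5 → 1; n=6 → 3; n=7 → 6.
Orbitals: 1 + 3 + 6 = 10. Including both spin states (m_s = ±1/2) gives 2 × 10 = 20 states.

20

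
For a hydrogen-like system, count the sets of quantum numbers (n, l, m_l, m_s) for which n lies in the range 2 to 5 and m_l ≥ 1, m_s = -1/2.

20

Work shell by shell — for each n, count the (l, m_l) pairs that satisfy m_l ≥ 1:
n=2 → 1; n=3 → 3; n=4 → 6; n=5 → 10.
Orbitals: 1 + 3 + 6 + 10 = 20. With m_s fixed to -1/2 there is one state per orbital, so 20 states.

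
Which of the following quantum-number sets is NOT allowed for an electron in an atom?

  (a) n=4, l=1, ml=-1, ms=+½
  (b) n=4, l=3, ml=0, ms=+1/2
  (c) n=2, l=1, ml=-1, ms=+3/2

(c)

(c) has ms = +3/2, but an electron's spin must be ±1/2.
The remaining sets (a), (b) satisfy all four rules.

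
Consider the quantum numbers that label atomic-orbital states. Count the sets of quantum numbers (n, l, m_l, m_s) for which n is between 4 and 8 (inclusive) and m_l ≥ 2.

110

Treat each shell separately and count matching orbitals:
n=4 → 3; n=5 → 6; n=6 → 10; n=7 → 15; n=8 → 21.
Orbitals: 3 + 6 + 10 + 15 + 21 = 55. Including both spin states (m_s = ±1/2) gives 2 × 55 = 110 states.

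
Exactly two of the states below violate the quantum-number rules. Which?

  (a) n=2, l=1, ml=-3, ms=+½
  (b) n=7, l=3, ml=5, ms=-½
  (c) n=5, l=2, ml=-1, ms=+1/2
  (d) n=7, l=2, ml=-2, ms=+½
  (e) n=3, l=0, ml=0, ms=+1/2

(a) has |ml| = 3 > l = 1, violating −l ≤ ml ≤ l.
(b) has |ml| = 5 > l = 3, violating −l ≤ ml ≤ l.
The remaining sets (c), (d), (e) satisfy all four rules.

(a) and (b)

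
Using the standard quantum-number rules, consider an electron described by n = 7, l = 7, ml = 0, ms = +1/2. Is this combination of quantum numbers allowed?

The orbital quantum number must satisfy 0 ≤ l ≤ n−1. With n = 7 the allowed l values are 0, 1, 2, 3, 4, 5, 6, so l = 7 is out of range.

Invalid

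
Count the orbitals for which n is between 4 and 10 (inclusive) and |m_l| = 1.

84

For each n in the range, tally the orbitals obeying |m_l| = 1:
n=4 → 6; n=5 → 8; n=6 → 10; n=7 → 12; n=8 → 14; n=9 → 16; n=10 → 18.
Total orbitals: 6 + 8 + 10 + 12 + 14 + 16 + 18 = 84.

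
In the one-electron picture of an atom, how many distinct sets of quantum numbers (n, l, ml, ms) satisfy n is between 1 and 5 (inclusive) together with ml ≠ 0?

Count contributing orbitals for each principal shell:
n=2 → 2; n=3 → 6; n=4 → 12; n=5 → 20.
Orbitals: 2 + 6 + 12 + 20 = 40. Including both spin states (ms = ±1/2) gives 2 × 40 = 80 states.

80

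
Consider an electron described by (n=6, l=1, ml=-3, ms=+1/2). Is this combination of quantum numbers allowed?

No

The magnetic quantum number must satisfy −l ≤ ml ≤ l. With l = 1, ml can only be -1, 0, 1, so ml = -3 is forbidden.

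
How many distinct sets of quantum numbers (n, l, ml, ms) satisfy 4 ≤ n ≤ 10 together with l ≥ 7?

Work shell by shell — for each n, count the (l, ml) pairs that satisfy l ≥ 7:
n=8 → 15; n=9 → 32; n=10 → 51.
Orbitals: 15 + 32 + 51 = 98. Including both spin states (ms = ±1/2) gives 2 × 98 = 196 states.

196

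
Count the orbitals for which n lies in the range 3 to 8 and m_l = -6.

3

Go shell by shell, enumerating (l, m_l) with m_l = -6:
n=7 → 1; n=8 → 2.
Total orbitals: 1 + 2 = 3.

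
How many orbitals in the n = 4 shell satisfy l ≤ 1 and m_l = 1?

Contributions: l=1 → 1.
Total orbitals: 1.

1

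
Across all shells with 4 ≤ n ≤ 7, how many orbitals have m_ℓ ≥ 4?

For each n in the range, tally the orbitals obeying m_ℓ ≥ 4:
n=5 → 1; n=6 → 3; n=7 → 6.
Total orbitals: 1 + 3 + 6 = 10.

10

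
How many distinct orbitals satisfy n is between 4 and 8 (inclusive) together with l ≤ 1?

Go shell by shell, enumerating (l, ml) with l ≤ 1:
n=4 → 4; n=5 → 4; n=6 → 4; n=7 → 4; n=8 → 4.
Total orbitals: 4 + 4 + 4 + 4 + 4 = 20.

20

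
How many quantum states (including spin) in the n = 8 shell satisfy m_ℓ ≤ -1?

56

For n = 8, ℓ ranges over 0 … 7.
Orbitals with m_ℓ ≤ -1, by ℓ: ℓ=1 → 1; ℓ=2 → 2; ℓ=3 → 3; ℓ=4 → 4; ℓ=5 → 5; ℓ=6 → 6; ℓ=7 → 7.
Orbitals: 1 + 2 + 3 + 4 + 5 + 6 + 7 = 28. Each orbital carries two spin states, so 28 × 2 = 56 states.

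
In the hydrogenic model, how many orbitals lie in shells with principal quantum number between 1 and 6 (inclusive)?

91

Shell n has n² orbitals: 1²=1 + 2²=4 + 3²=9 + 4²=16 + 5²=25 + 6²=36 = 91 orbitals.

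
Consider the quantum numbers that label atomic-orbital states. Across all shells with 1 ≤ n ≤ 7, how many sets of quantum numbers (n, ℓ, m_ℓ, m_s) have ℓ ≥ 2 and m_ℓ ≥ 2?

Treat each shell separately and count matching orbitals:
n=3 → 1; n=4 → 3; n=5 → 6; n=6 → 10; n=7 → 15.
Orbitals: 1 + 3 + 6 + 10 + 15 = 35. Including both spin states (m_s = ±1/2) gives 2 × 35 = 70 states.

70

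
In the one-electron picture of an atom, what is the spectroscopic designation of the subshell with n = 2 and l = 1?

l = 1 corresponds to the letter 'p', so the subshell is 2p.

2p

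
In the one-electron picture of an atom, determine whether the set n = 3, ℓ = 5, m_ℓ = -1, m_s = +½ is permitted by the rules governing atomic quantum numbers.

The orbital quantum number must satisfy 0 ≤ ℓ ≤ n−1. With n = 3 the allowed ℓ values are 0, 1, 2, so ℓ = 5 is out of range.

Not allowed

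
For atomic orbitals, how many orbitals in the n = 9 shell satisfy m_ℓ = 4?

Go through ℓ = 0, …, 8 (the values permitted for n = 9).
Contributions: ℓ=4 → 1; ℓ=5 → 1; ℓ=6 → 1; ℓ=7 → 1; ℓ=8 → 1.
Total orbitals: 1 + 1 + 1 + 1 + 1 = 5.

5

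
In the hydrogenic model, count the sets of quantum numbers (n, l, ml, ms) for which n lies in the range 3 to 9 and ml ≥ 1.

Per-shell orbital counts meeting the constraint:
n=3 → 3; n=4 → 6; n=5 → 10; n=6 → 15; n=7 → 21; n=8 → 28; n=9 → 36.
Orbitals: 3 + 6 + 10 + 15 + 21 + 28 + 36 = 119. Including both spin states (ms = ±1/2) gives 2 × 119 = 238 states.

238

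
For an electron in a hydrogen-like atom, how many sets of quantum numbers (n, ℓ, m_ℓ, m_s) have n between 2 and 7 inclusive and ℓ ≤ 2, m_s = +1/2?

Work shell by shell — for each n, count the (ℓ, m_ℓ) pairs that satisfy ℓ ≤ 2:
n=2 → 4; n=3 → 9; n=4 → 9; n=5 → 9; n=6 → 9; n=7 → 9.
Orbitals: 4 + 9 + 9 + 9 + 9 + 9 = 49. With m_s fixed to +1/2 there is one state per orbital, so 49 states.

49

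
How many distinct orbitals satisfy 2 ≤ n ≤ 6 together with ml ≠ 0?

70

Treat each shell separately and count matching orbitals:
n=2 → 2; n=3 → 6; n=4 → 12; n=5 → 20; n=6 → 30.
Total orbitals: 2 + 6 + 12 + 20 + 30 = 70.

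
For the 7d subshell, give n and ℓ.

The leading integer gives n = 7; the letter 'd' means ℓ = 2.

n = 7, ℓ = 2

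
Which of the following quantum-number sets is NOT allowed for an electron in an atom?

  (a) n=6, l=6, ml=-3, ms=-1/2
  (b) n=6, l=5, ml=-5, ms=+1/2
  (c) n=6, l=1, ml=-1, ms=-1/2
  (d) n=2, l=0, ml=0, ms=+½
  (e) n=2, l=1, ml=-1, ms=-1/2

(a) has l = 6 ≥ n = 6, violating 0 ≤ l ≤ n−1.
The remaining sets (b), (c), (d), (e) satisfy all four rules.

(a)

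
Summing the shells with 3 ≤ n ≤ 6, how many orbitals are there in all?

Shell n has n² orbitals: 3²=9 + 4²=16 + 5²=25 + 6²=36 = 86 orbitals.

86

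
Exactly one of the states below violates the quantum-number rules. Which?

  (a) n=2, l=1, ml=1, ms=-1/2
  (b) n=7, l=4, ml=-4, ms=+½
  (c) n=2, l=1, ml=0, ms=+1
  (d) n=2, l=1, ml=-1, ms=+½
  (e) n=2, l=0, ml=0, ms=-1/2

(c) has ms = +1, but an electron's spin must be ±1/2.
The remaining sets (a), (b), (d), (e) satisfy all four rules.

(c)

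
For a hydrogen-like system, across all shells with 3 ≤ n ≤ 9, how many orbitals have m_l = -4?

For each n in the range, tally the orbitals obeying m_l = -4:
n=5 → 1; n=6 → 2; n=7 → 3; n=8 → 4; n=9 → 5.
Total orbitals: 1 + 2 + 3 + 4 + 5 = 15.

15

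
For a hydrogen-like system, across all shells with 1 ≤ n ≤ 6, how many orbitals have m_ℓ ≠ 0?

Go shell by shell, enumerating (ℓ, m_ℓ) with m_ℓ ≠ 0:
n=2 → 2; n=3 → 6; n=4 → 12; n=5 → 20; n=6 → 30.
Total orbitals: 2 + 6 + 12 + 20 + 30 = 70.

70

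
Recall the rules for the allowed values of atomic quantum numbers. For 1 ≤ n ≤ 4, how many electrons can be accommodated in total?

60

Total orbitals = 1² + 2² + 3² + 4² = 30. Doubling for spin gives 60 electrons.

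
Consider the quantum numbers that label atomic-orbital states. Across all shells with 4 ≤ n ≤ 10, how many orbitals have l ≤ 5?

221

Work shell by shell — for each n, count the (l, ml) pairs that satisfy l ≤ 5:
n=4 → 16; n=5 → 25; n=6 → 36; n=7 → 36; n=8 → 36; n=9 → 36; n=10 → 36.
Total orbitals: 16 + 25 + 36 + 36 + 36 + 36 + 36 = 221.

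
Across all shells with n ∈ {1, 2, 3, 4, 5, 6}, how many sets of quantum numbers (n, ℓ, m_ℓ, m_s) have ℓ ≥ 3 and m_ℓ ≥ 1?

44

For each n in the range, tally the orbitals obeying ℓ ≥ 3 and m_ℓ ≥ 1:
n=4 → 3; n=5 → 7; n=6 → 12.
Orbitals: 3 + 7 + 12 = 22. Including both spin states (m_s = ±1/2) gives 2 × 22 = 44 states.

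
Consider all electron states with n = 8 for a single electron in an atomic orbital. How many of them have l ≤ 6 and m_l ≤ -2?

The n = 8 shell has l = 0 through 7; check each.
Orbitals with l ≤ 6 and m_l ≤ -2, by l: l=2 → 1; l=3 → 2; l=4 → 3; l=5 → 4; l=6 → 5.
Orbitals: 1 + 2 + 3 + 4 + 5 = 15. Each orbital carries two spin states, so 15 × 2 = 30 states.

30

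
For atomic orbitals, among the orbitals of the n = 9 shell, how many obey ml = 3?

6

Go through l = 0, …, 8 (the values permitted for n = 9).
The (l, ml) pairs meeting ml = 3 give: l=3 → 1; l=4 → 1; l=5 → 1; l=6 → 1; l=7 → 1; l=8 → 1.
Total orbitals: 1 + 1 + 1 + 1 + 1 + 1 = 6.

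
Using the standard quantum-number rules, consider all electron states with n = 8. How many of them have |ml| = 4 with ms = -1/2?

8

The n = 8 shell has l = 0 through 7; check each.
Contributions: l=4 → 2; l=5 → 2; l=6 → 2; l=7 → 2.
Orbitals: 2 + 2 + 2 + 2 = 8. With ms fixed to a single value there is one state per orbital, giving 8 states.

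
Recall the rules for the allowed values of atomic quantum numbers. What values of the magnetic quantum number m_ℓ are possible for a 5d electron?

The 5d subshell has ℓ = 2, and m_ℓ takes every integer from −ℓ to +ℓ. With ℓ = 2 that gives the 5 values -2, -1, 0, 1, 2.

-2, -1, 0, 1, 2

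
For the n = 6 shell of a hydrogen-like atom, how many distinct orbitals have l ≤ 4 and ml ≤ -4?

1

With n = 6 the allowed l are 0, 1, …, 5.
Per l-value: l=4 → 1.
Total orbitals: 1.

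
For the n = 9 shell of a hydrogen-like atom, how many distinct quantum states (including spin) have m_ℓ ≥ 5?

20

For n = 9, ℓ ranges over 0 … 8.
Orbitals with m_ℓ ≥ 5, by ℓ: ℓ=5 → 1; ℓ=6 → 2; ℓ=7 → 3; ℓ=8 → 4.
Orbitals: 1 + 2 + 3 + 4 = 10. Each orbital carries two spin states, so 10 × 2 = 20 states.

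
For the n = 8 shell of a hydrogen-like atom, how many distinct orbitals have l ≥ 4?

48

For n = 8, l ranges over 0 … 7.
Contributions: l=4 → 9; l=5 → 11; l=6 → 13; l=7 → 15.
Total orbitals: 9 + 11 + 13 + 15 = 48.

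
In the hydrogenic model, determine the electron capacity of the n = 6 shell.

A shell holds 2n² electrons: 2 × 6² = 2 × 36 = 72.

72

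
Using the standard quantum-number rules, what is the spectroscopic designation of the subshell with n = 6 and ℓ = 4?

6g

ℓ = 4 corresponds to the letter 'g', so the subshell is 6g.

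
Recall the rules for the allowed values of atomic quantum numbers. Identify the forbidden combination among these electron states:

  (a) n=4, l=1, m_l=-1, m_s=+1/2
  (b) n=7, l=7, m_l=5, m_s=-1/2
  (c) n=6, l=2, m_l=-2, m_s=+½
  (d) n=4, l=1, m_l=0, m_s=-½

(b)

(b) has l = 7 ≥ n = 7, violating 0 ≤ l ≤ n−1.
The remaining sets (a), (c), (d) satisfy all four rules.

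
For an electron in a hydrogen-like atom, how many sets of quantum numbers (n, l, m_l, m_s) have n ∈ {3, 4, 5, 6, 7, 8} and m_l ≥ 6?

Count contributing orbitals for each principal shell:
n=7 → 1; n=8 → 3.
Orbitals: 1 + 3 = 4. Including both spin states (m_s = ±1/2) gives 2 × 4 = 8 states.

8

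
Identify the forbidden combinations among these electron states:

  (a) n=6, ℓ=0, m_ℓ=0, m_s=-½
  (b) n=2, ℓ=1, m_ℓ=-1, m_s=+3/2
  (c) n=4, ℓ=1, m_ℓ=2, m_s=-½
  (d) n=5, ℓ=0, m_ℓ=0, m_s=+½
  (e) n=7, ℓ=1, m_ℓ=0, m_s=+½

(b) and (c)

(b) has m_s = +3/2, but an electron's spin must be ±1/2.
(c) has |m_ℓ| = 2 > ℓ = 1, violating −ℓ ≤ m_ℓ ≤ ℓ.
The remaining sets (a), (d), (e) satisfy all four rules.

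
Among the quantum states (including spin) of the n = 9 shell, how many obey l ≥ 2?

154

For n = 9, l ranges over 0 … 8.
Orbitals with l ≥ 2, by l: l=2 → 5; l=3 → 7; l=4 → 9; l=5 → 11; l=6 → 13; l=7 → 15; l=8 → 17.
Orbitals: 5 + 7 + 9 + 11 + 13 + 15 + 17 = 77. Each orbital carries two spin states, so 77 × 2 = 154 states.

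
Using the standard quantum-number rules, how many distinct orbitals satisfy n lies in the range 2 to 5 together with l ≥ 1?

Treat each shell separately and count matching orbitals:
n=2 → 3; n=3 → 8; n=4 → 15; n=5 → 24.
Total orbitals: 3 + 8 + 15 + 24 = 50.

50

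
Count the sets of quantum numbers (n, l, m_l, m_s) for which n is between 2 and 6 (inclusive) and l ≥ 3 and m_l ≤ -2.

Per-shell orbital counts meeting the constraint:
n=4 → 2; n=5 → 5; n=6 → 9.
Orbitals: 2 + 5 + 9 = 16. Including both spin states (m_s = ±1/2) gives 2 × 16 = 32 states.

32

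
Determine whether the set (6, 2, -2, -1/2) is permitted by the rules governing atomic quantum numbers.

Allowed

n = 6 is a positive integer. ℓ = 2 satisfies 0 ≤ ℓ ≤ n−1 = 5. m_ℓ = -2 lies in the range −ℓ … +ℓ (here −2 … 2). m_s = -1/2 is one of ±1/2.
All four constraints are satisfied.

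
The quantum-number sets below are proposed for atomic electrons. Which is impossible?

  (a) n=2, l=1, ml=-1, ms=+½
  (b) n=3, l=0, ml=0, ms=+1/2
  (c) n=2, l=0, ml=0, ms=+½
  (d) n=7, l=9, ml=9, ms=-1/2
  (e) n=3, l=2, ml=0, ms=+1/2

(d)

(d) has l = 9 ≥ n = 7, violating 0 ≤ l ≤ n−1.
The remaining sets (a), (b), (c), (e) satisfy all four rules.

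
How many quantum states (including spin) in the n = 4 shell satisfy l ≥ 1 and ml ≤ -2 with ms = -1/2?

3

Per l-value: l=2 → 1; l=3 → 2.
Orbitals: 1 + 2 = 3. With ms fixed to a single value there is one state per orbital, giving 3 states.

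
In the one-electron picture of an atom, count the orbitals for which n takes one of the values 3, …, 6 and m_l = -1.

Work shell by shell — for each n, count the (l, m_l) pairs that satisfy m_l = -1:
n=3 → 2; n=4 → 3; n=5 → 4; n=6 → 5.
Total orbitals: 2 + 3 + 4 + 5 = 14.

14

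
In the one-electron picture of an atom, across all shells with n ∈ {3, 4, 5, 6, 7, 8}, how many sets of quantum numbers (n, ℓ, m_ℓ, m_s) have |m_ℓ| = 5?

Treat each shell separately and count matching orbitals:
n=6 → 2; n=7 → 4; n=8 → 6.
Orbitals: 2 + 4 + 6 = 12. Including both spin states (m_s = ±1/2) gives 2 × 12 = 24 states.

24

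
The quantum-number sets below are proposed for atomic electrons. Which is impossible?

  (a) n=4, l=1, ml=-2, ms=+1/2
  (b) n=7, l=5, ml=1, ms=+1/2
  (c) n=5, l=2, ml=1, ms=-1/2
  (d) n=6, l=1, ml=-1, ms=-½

(a) has |ml| = 2 > l = 1, violating −l ≤ ml ≤ l.
The remaining sets (b), (c), (d) satisfy all four rules.

(a)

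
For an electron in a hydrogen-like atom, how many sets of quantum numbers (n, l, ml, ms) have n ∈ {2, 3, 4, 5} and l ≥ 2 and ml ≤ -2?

20

Treat each shell separately and count matching orbitals:
n=3 → 1; n=4 → 3; n=5 → 6.
Orbitals: 1 + 3 + 6 = 10. Including both spin states (ms = ±1/2) gives 2 × 10 = 20 states.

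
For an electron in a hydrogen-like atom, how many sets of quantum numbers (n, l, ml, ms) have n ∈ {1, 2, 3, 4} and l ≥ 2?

Work shell by shell — for each n, count the (l, ml) pairs that satisfy l ≥ 2:
n=3 → 5; n=4 → 12.
Orbitals: 5 + 12 = 17. Including both spin states (ms = ±1/2) gives 2 × 17 = 34 states.

34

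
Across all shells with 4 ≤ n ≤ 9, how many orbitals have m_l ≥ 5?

For each n in the range, tally the orbitals obeying m_l ≥ 5:
n=6 → 1; n=7 → 3; n=8 → 6; n=9 → 10.
Total orbitals: 1 + 3 + 6 + 10 = 20.

20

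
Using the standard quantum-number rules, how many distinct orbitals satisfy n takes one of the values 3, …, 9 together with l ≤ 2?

For each n in the range, tally the orbitals obeying l ≤ 2:
n=3 → 9; n=4 → 9; n=5 → 9; n=6 → 9; n=7 → 9; n=8 → 9; n=9 → 9.
Total orbitals: 9 + 9 + 9 + 9 + 9 + 9 + 9 = 63.

63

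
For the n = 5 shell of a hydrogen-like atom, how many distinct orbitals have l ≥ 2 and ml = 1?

3

For n = 5, l ranges over 0 … 4.
Contributions: l=2 → 1; l=3 → 1; l=4 → 1.
Total orbitals: 1 + 1 + 1 = 3.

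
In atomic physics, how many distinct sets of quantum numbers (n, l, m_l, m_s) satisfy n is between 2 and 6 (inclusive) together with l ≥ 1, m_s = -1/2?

Count contributing orbitals for each principal shell:
n=2 → 3; n=3 → 8; n=4 → 15; n=5 → 24; n=6 → 35.
Orbitals: 3 + 8 + 15 + 24 + 35 = 85. With m_s fixed to -1/2 there is one state per orbital, so 85 states.

85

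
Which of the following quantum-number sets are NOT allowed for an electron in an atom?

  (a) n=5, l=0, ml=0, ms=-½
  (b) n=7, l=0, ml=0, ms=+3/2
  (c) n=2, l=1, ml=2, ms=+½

(b) and (c)

(b) has ms = +3/2, but an electron's spin must be ±1/2.
(c) has |ml| = 2 > l = 1, violating −l ≤ ml ≤ l.
The remaining set (a) satisfies all four rules.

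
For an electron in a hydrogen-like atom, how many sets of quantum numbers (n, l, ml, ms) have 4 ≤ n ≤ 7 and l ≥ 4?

124

For each n in the range, tally the orbitals obeying l ≥ 4:
n=5 → 9; n=6 → 20; n=7 → 33.
Orbitals: 9 + 20 + 33 = 62. Including both spin states (ms = ±1/2) gives 2 × 62 = 124 states.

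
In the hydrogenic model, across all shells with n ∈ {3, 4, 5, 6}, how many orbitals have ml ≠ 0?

Work shell by shell — for each n, count the (l, ml) pairs that satisfy ml ≠ 0:
n=3 → 6; n=4 → 12; n=5 → 20; n=6 → 30.
Total orbitals: 6 + 12 + 20 + 30 = 68.

68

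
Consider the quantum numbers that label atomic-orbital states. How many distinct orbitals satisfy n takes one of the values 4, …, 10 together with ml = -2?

Count contributing orbitals for each principal shell:
n=4 → 2; n=5 → 3; n=6 → 4; n=7 → 5; n=8 → 6; n=9 → 7; n=10 → 8.
Total orbitals: 2 + 3 + 4 + 5 + 6 + 7 + 8 = 35.

35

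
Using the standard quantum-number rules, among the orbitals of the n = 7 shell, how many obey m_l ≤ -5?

3

For n = 7, l ranges over 0 … 6.
Orbitals with m_l ≤ -5, by l: l=5 → 1; l=6 → 2.
Total orbitals: 1 + 2 = 3.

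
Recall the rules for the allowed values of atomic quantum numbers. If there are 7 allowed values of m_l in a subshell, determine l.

l = 3

m_l ranges over 2l+1 integers, so 2l+1 = 7 ⇒ l = 3.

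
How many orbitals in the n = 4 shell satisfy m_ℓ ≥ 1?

6

The n = 4 shell has ℓ = 0 through 3; check each.
Orbitals with m_ℓ ≥ 1, by ℓ: ℓ=1 → 1; ℓ=2 → 2; ℓ=3 → 3.
Total orbitals: 1 + 2 + 3 = 6.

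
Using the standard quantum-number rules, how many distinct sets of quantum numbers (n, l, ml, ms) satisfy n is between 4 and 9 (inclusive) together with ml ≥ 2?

166

Per-shell orbital counts meeting the constraint:
n=4 → 3; n=5 → 6; n=6 → 10; n=7 → 15; n=8 → 21; n=9 → 28.
Orbitals: 3 + 6 + 10 + 15 + 21 + 28 = 83. Including both spin states (ms = ±1/2) gives 2 × 83 = 166 states.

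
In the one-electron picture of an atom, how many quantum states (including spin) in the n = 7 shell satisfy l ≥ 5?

With n = 7 the allowed l are 0, 1, …, 6.
Per l-value: l=5 → 11; l=6 → 13.
Orbitals: 11 + 13 = 24. Each orbital carries two spin states, so 24 × 2 = 48 states.

48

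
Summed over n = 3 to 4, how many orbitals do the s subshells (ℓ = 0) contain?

An s subshell (ℓ = 0) exists for every n ≥ 1, so shells n = 3, 4 each contribute one — 2 subshells.
Since each s subshell has 2·0+1 = 1 orbital, the total is 2 × 1 = 2.

2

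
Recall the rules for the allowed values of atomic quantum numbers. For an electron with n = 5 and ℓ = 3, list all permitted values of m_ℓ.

-3, -2, -1, 0, 1, 2, 3

m_ℓ takes every integer from −ℓ to +ℓ. With ℓ = 3 that gives the 7 values -3, -2, -1, 0, 1, 2, 3.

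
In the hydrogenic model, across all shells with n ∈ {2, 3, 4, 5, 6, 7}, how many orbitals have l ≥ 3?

90

Go shell by shell, enumerating (l, ml) with l ≥ 3:
n=4 → 7; n=5 → 16; n=6 → 27; n=7 → 40.
Total orbitals: 7 + 16 + 27 + 40 = 90.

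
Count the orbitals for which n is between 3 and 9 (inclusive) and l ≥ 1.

Work shell by shell — for each n, count the (l, m_l) pairs that satisfy l ≥ 1:
n=3 → 8; n=4 → 15; n=5 → 24; n=6 → 35; n=7 → 48; n=8 → 63; n=9 → 80.
Total orbitals: 8 + 15 + 24 + 35 + 48 + 63 + 80 = 273.

273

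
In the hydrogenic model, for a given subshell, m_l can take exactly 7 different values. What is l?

l = 3 (f)

m_l ranges over 2l+1 integers, so 2l+1 = 7 ⇒ l = 3.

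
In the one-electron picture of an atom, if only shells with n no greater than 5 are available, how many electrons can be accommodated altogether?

110

Total orbitals = 1² + 2² + 3² + 4² + 5² = 55. Doubling for spin gives 110 electrons.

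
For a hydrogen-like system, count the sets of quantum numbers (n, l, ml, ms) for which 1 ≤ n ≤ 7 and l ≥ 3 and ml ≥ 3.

40

Work shell by shell — for each n, count the (l, ml) pairs that satisfy l ≥ 3 and ml ≥ 3:
n=4 → 1; n=5 → 3; n=6 → 6; n=7 → 10.
Orbitals: 1 + 3 + 6 + 10 = 20. Including both spin states (ms = ±1/2) gives 2 × 20 = 40 states.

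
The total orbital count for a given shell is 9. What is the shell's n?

n = 3

n² = 9 ⇒ n = 3.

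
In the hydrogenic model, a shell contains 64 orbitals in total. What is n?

n² = 64 ⇒ n = 8.

n = 8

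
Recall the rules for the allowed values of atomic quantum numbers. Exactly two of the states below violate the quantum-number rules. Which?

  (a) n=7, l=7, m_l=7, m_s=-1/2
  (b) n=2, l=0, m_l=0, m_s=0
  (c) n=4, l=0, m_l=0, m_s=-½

(a) has l = 7 ≥ n = 7, violating 0 ≤ l ≤ n−1.
(b) has m_s = 0, but an electron's spin must be ±1/2.
The remaining set (c) satisfies all four rules.

(a) and (b)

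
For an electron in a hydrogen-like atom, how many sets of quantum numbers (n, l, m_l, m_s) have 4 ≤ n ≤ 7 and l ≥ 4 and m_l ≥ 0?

Treat each shell separately and count matching orbitals:
n=5 → 5; n=6 → 11; n=7 → 18.
Orbitals: 5 + 11 + 18 = 34. Including both spin states (m_s = ±1/2) gives 2 × 34 = 68 states.

68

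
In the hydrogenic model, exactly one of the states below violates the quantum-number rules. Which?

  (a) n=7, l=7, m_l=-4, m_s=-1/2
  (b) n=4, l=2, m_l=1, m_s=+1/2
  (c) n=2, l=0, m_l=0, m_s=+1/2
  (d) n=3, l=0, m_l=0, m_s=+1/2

(a)

(a) has l = 7 ≥ n = 7, violating 0 ≤ l ≤ n−1.
The remaining sets (b), (c), (d) satisfy all four rules.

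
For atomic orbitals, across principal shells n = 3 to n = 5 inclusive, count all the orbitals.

Shell n has n² orbitals: 3²=9 + 4²=16 + 5²=25 = 50 orbitals.

50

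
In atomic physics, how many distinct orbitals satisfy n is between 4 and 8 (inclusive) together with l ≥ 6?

Per-shell orbital counts meeting the constraint:
n=7 → 13; n=8 → 28.
Total orbitals: 13 + 28 = 41.

41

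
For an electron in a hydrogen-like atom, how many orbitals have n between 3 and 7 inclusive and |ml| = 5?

6

Treat each shell separately and count matching orbitals:
n=6 → 2; n=7 → 4.
Total orbitals: 2 + 4 = 6.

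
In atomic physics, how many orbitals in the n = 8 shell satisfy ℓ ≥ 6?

Go through ℓ = 0, …, 7 (the values permitted for n = 8).
Per ℓ-value: ℓ=6 → 13; ℓ=7 → 15.
Total orbitals: 13 + 15 = 28.

28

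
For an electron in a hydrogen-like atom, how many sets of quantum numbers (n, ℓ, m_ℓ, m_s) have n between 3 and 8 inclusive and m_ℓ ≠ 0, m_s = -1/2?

Count contributing orbitals for each principal shell:
n=3 → 6; n=4 → 12; n=5 → 20; n=6 → 30; n=7 → 42; n=8 → 56.
Orbitals: 6 + 12 + 20 + 30 + 42 + 56 = 166. With m_s fixed to -1/2 there is one state per orbital, so 166 states.

166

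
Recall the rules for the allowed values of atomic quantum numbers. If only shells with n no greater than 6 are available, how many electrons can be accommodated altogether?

Total orbitals = 1² + 2² + 3² + 4² + 5² + 6² = 91. Doubling for spin gives 182 electrons.

182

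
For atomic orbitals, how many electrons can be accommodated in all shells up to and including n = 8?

Total orbitals = 1² + 2² + 3² + 4² + 5² + 6² + 7² + 8² = 204. Doubling for spin gives 408 electrons.

408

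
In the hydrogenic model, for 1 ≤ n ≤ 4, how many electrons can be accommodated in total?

60

Total orbitals = 1² + 2² + 3² + 4² = 30. Doubling for spin gives 60 electrons.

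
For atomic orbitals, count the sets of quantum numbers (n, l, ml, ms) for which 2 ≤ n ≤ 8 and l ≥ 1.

392

Work shell by shell — for each n, count the (l, ml) pairs that satisfy l ≥ 1:
n=2 → 3; n=3 → 8; n=4 → 15; n=5 → 24; n=6 → 35; n=7 → 48; n=8 → 63.
Orbitals: 3 + 8 + 15 + 24 + 35 + 48 + 63 = 196. Including both spin states (ms = ±1/2) gives 2 × 196 = 392 states.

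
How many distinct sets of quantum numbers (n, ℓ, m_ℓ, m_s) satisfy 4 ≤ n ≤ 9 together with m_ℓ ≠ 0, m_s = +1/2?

232

Per-shell orbital counts meeting the constraint:
n=4 → 12; n=5 → 20; n=6 → 30; n=7 → 42; n=8 → 56; n=9 → 72.
Orbitals: 12 + 20 + 30 + 42 + 56 + 72 = 232. With m_s fixed to +1/2 there is one state per orbital, so 232 states.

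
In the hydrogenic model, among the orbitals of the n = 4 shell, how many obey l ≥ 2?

12

Go through l = 0, …, 3 (the values permitted for n = 4).
Contributions: l=2 → 5; l=3 → 7.
Total orbitals: 5 + 7 = 12.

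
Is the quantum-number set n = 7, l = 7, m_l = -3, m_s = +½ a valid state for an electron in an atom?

The orbital quantum number must satisfy 0 ≤ l ≤ n−1. With n = 7 the allowed l values are 0, 1, 2, 3, 4, 5, 6, so l = 7 is out of range.

Invalid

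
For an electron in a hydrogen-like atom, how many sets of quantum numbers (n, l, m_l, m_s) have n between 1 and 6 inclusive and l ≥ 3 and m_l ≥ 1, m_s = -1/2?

Go shell by shell, enumerating (l, m_l) with l ≥ 3 and m_l ≥ 1:
n=4 → 3; n=5 → 7; n=6 → 12.
Orbitals: 3 + 7 + 12 = 22. With m_s fixed to -1/2 there is one state per orbital, so 22 states.

22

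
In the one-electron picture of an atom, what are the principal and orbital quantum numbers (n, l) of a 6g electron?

The leading integer gives n = 6; the letter 'g' means l = 4.

n = 6, l = 4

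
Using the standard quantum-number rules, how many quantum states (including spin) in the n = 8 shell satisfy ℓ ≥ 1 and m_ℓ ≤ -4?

20

For n = 8, ℓ ranges over 0 … 7.
Contributions: ℓ=4 → 1; ℓ=5 → 2; ℓ=6 → 3; ℓ=7 → 4.
Orbitals: 1 + 2 + 3 + 4 = 10. Each orbital carries two spin states, so 10 × 2 = 20 states.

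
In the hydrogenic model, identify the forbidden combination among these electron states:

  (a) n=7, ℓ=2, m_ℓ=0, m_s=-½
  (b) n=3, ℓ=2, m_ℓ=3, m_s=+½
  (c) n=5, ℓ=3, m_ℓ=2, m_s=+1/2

(b)

(b) has |m_ℓ| = 3 > ℓ = 2, violating −ℓ ≤ m_ℓ ≤ ℓ.
The remaining sets (a), (c) satisfy all four rules.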